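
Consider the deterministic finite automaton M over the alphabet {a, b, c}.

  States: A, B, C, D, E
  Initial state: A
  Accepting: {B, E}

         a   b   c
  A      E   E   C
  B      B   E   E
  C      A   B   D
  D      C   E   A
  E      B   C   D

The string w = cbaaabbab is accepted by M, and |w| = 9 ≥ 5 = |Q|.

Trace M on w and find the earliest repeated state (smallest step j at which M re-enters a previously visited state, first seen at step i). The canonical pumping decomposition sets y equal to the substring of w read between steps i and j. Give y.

State sequence: A -c-> C -b-> B -a-> B -a-> B -a-> B -b-> E -b-> C -a-> A -b-> E
First repeat at step 3: B was already visited.

So i = 2, j = 3, giving x = w[0:2] = cb, y = w[2:3] = a, z = w[3:9] = aabbab.
Check: |xy| = 3 ≤ 5 and |y| = 1 ≥ 1. Reading y takes M from B back to B, so every xyⁱz is accepted.

a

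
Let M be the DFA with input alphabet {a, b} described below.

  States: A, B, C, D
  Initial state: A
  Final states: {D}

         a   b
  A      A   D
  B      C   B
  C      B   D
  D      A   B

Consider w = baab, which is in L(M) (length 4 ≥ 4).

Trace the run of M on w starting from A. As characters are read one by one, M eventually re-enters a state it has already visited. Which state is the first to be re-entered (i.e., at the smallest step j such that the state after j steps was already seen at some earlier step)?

A

State sequence: A -b-> D -a-> A -a-> A -b-> D
First repeat at step 2: A was already visited.

The earliest repeat is at step j = 2: M is in A, which it already visited at step i = 0.
The DFA has 4 states, so the proof of the pumping lemma guarantees a repeated state among the first 4+1 visited; the segment between the two visits is the pumpable y.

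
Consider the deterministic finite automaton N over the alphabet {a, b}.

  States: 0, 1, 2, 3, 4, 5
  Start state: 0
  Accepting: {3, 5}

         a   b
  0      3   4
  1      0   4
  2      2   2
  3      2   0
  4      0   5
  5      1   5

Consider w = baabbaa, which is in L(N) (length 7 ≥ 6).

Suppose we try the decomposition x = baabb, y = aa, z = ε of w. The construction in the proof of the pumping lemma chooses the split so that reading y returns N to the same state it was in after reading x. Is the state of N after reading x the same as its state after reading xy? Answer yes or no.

no

State sequence: 0 -b-> 4 -a-> 0 -a-> 3 -b-> 0 -b-> 4 -a-> 0 -a-> 3

After x (step 5): 4. After xy (step 7): 3.
They differ (4 ≠ 3), so y is not a cycle from the state after x; this split is not the one the pumping-lemma construction produces, and pumping y need not keep the string in L(N).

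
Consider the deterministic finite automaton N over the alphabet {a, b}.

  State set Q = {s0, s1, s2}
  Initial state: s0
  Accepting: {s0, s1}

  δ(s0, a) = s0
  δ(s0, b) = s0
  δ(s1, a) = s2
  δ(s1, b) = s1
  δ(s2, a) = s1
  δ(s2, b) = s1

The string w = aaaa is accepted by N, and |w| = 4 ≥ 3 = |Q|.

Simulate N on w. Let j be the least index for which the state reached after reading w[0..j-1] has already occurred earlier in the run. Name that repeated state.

State sequence: s0 -a-> s0 -a-> s0 -a-> s0 -a-> s0
First repeat at step 1: s0 was already visited.

The earliest repeat is at step j = 1: N is in s0, which it already visited at step i = 0.
With |Q| = 3, pigeonhole forces a state repeat no later than step 3; the substring read between the first and second visits to that state can be pumped.

s0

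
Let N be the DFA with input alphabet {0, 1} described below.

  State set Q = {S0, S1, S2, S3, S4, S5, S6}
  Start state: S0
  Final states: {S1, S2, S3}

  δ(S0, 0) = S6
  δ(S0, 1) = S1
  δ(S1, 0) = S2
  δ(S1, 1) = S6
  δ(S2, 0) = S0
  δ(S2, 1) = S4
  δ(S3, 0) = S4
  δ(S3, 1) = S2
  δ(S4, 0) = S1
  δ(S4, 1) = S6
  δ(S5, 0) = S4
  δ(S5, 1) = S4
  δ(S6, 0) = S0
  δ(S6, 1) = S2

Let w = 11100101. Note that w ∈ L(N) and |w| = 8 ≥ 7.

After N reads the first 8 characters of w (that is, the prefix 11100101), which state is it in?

State sequence: S0 -1-> S1 -1-> S6 -1-> S2 -0-> S0 -0-> S6 -1-> S2 -0-> S0 -1-> S1

After reading 8 characters, N is in state S1.

S1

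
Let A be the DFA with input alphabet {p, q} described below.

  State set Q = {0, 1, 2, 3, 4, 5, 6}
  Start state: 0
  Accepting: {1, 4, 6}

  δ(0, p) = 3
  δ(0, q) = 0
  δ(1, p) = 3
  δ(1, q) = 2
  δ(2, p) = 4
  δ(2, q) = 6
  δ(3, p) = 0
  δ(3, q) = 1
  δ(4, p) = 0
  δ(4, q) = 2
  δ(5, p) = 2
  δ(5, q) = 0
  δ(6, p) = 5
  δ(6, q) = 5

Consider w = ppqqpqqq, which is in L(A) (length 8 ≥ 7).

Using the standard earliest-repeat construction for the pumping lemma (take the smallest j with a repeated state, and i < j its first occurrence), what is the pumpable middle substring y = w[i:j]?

Run of A on w = p p q q p q q q:
  step 0: 0  (start)
  step 1: 3  (read p: 0→3)
  step 2: 0  (read p: 3→0)   ← first repeat (0 seen earlier)
  step 3: 0  (read q: 0→0)
  step 4: 0  (read q: 0→0)
  step 5: 3  (read p: 0→3)
  step 6: 1  (read q: 3→1)
  step 7: 2  (read q: 1→2)
  step 8: 6  (read q: 2→6)

So i = 0, j = 2, giving x = w[0:0] = ε, y = w[0:2] = pp, z = w[2:8] = qqpqqq.
Check: |xy| = 2 ≤ 7 and |y| = 2 ≥ 1. Reading y takes A from 0 back to 0, so every xyⁱz is accepted.
With |Q| = 7, pigeonhole forces a state repeat no later than step 7; the substring read between the first and second visits to that state can be pumped.

pp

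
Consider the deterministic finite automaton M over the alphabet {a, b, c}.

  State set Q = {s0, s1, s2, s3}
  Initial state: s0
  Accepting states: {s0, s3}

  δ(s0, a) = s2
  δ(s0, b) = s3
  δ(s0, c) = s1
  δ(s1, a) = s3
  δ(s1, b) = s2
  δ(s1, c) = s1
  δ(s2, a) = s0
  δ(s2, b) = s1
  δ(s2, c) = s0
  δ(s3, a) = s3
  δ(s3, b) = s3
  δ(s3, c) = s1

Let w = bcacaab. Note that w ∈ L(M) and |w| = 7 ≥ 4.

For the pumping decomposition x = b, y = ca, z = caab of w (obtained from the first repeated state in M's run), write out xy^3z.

bcacacacaab

xy^3z = b·ca·ca·ca·caab = bcacacacaab.
Reading y = ca takes M from s3 back to s3, so after x·y·y·y the machine is still in s3, and z then leads to the accepting state s3. Hence bcacacacaab ∈ L(M).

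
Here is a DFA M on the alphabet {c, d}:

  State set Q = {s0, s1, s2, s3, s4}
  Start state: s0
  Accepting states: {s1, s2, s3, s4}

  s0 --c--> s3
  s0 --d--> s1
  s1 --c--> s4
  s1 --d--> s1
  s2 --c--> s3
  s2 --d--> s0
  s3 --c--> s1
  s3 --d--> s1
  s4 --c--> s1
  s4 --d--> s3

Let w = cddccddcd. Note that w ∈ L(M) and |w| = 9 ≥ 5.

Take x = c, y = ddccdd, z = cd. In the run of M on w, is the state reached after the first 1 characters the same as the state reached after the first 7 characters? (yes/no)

no

Run of M on the first 7 characters of w = c d d c c d d:
  step 0: s0  (start)
  step 1: s3  (read c: s0→s3)
  step 2: s1  (read d: s3→s1)
  step 3: s1  (read d: s1→s1)
  step 4: s4  (read c: s1→s4)
  step 5: s1  (read c: s4→s1)
  step 6: s1  (read d: s1→s1)
  step 7: s1  (read d: s1→s1)

After x (step 1): s3. After xy (step 7): s1.
They differ (s3 ≠ s1), so y is not a cycle from the state after x; this split is not the one the pumping-lemma construction produces, and pumping y need not keep the string in L(M).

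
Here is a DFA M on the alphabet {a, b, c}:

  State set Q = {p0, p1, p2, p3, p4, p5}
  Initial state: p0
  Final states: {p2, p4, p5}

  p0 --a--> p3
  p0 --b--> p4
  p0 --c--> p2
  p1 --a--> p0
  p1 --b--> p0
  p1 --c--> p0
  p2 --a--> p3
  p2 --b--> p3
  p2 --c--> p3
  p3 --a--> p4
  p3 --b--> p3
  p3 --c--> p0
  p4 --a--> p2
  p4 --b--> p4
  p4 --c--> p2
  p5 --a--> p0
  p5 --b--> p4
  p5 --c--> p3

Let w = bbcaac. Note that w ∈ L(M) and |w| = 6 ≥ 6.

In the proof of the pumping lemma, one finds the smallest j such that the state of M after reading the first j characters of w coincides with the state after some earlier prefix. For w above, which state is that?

Run of M on w = b b c a a c:
  step 0: p0  (start)
  step 1: p4  (read b: p0→p4)
  step 2: p4  (read b: p4→p4)   ← first repeat (p4 seen earlier)
  step 3: p2  (read c: p4→p2)
  step 4: p3  (read a: p2→p3)
  step 5: p4  (read a: p3→p4)
  step 6: p2  (read c: p4→p2)

The earliest repeat is at step j = 2: M is in p4, which it already visited at step i = 1.

p4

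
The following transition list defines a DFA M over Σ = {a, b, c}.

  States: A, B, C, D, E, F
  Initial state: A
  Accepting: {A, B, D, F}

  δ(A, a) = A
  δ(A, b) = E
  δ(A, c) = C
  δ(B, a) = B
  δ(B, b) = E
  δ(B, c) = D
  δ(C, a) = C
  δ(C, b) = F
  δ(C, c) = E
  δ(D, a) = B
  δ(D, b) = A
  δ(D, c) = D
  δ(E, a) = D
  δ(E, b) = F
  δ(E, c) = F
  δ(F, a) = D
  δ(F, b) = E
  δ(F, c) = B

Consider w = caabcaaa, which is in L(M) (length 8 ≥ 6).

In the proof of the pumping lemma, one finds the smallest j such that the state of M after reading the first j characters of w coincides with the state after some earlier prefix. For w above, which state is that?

Run of M on w = c a a b c a a a:
  step 0: A  (start)
  step 1: C  (read c: A→C)
  step 2: C  (read a: C→C)   ← first repeat (C seen earlier)
  step 3: C  (read a: C→C)
  step 4: F  (read b: C→F)
  step 5: B  (read c: F→B)
  step 6: B  (read a: B→B)
  step 7: B  (read a: B→B)
  step 8: B  (read a: B→B)

The earliest repeat is at step j = 2: M is in C, which it already visited at step i = 1.

C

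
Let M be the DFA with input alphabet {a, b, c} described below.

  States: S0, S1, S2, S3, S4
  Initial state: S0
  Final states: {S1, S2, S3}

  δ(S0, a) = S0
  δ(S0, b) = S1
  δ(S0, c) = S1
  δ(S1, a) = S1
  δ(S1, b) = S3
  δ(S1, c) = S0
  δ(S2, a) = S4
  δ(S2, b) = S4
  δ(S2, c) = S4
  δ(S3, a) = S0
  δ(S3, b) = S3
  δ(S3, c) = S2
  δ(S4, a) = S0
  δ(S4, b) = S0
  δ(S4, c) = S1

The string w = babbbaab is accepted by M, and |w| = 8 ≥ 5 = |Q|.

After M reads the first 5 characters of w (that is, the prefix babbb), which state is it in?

S3

Run of M on the first 5 characters of w = b a b b b:
  step 0: S0  (start)
  step 1: S1  (read b: S0→S1)
  step 2: S1  (read a: S1→S1)
  step 3: S3  (read b: S1→S3)
  step 4: S3  (read b: S3→S3)
  step 5: S3  (read b: S3→S3)

After reading 5 characters, M is in state S3.
(This kind of state-tracing is the core of the pumping-lemma construction: with 5 states, pigeonhole forces a repeat within the first 5 steps.)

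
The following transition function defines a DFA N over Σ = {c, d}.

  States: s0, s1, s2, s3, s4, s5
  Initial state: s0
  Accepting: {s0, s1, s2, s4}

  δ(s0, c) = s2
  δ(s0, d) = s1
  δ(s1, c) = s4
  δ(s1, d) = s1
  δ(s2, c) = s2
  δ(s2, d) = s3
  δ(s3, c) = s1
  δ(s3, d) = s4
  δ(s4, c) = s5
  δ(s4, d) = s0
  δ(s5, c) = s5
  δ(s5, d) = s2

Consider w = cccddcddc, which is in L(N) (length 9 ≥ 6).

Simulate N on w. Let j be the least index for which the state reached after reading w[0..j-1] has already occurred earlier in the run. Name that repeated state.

State sequence: s0 -c-> s2 -c-> s2 -c-> s2 -d-> s3 -d-> s4 -c-> s5 -d-> s2 -d-> s3 -c-> s1
First repeat at step 2: s2 was already visited.

The earliest repeat is at step j = 2: N is in s2, which it already visited at step i = 1.
Pumping length from the standard proof: p = 6 (the number of states). The repeated state found above gives |xy| = j ≤ 6 and |y| = j − i ≥ 1.

s2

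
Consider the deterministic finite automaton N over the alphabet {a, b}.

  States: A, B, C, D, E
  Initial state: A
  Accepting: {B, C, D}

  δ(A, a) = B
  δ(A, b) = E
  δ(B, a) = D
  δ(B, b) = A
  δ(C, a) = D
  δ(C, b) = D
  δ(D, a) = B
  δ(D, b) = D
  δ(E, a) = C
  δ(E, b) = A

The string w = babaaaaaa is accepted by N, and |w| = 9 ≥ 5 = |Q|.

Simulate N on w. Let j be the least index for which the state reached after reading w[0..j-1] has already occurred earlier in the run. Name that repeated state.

D

Run of N on w = b a b a a a a a a:
  step 0: A  (start)
  step 1: E  (read b: A→E)
  step 2: C  (read a: E→C)
  step 3: D  (read b: C→D)
  step 4: B  (read a: D→B)
  step 5: D  (read a: B→D)   ← first repeat (D seen earlier)
  step 6: B  (read a: D→B)
  step 7: D  (read a: B→D)
  step 8: B  (read a: D→B)
  step 9: D  (read a: B→D)

The earliest repeat is at step j = 5: N is in D, which it already visited at step i = 3.
Pumping length from the standard proof: p = 5 (the number of states). The repeated state found above gives |xy| = j ≤ 5 and |y| = j − i ≥ 1.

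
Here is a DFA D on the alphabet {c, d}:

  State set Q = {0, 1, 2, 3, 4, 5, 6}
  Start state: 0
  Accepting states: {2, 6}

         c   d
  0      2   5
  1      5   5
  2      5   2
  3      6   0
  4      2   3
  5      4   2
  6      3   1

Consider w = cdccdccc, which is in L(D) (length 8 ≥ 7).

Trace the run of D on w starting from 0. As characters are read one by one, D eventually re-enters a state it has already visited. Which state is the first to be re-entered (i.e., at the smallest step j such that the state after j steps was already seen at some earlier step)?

2

State sequence: 0 -c-> 2 -d-> 2 -c-> 5 -c-> 4 -d-> 3 -c-> 6 -c-> 3 -c-> 6
First repeat at step 2: 2 was already visited.

The earliest repeat is at step j = 2: D is in 2, which it already visited at step i = 1.
The DFA has 7 states, so the proof of the pumping lemma guarantees a repeated state among the first 7+1 visited; the segment between the two visits is the pumpable y.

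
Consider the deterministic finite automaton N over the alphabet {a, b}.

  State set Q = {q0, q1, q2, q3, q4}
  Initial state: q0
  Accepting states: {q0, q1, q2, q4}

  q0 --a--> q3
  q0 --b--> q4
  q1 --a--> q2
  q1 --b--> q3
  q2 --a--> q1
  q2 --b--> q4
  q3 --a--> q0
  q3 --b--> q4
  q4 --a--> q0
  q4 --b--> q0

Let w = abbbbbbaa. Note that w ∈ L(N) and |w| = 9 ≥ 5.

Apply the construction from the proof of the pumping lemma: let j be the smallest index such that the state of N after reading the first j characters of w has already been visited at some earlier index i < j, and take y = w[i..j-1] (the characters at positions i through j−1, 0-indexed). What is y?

abb

State sequence: q0 -a-> q3 -b-> q4 -b-> q0 -b-> q4 -b-> q0 -b-> q4 -b-> q0 -a-> q3 -a-> q0
First repeat at step 3: q0 was already visited.

So i = 0, j = 3, giving x = w[0:0] = ε, y = w[0:3] = abb, z = w[3:9] = bbbbaa.
Check: |xy| = 3 ≤ 5 and |y| = 3 ≥ 1. Reading y takes N from q0 back to q0, so every xyⁱz is accepted.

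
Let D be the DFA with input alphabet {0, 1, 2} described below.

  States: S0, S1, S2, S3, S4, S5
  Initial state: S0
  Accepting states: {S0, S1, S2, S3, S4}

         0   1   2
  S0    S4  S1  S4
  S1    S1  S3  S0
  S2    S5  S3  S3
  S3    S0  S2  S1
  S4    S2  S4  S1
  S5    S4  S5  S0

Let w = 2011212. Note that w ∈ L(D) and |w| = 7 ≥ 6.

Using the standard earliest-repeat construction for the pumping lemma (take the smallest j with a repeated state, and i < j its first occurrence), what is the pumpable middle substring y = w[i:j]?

11

Run of D on w = 2 0 1 1 2 1 2:
  step 0: S0  (start)
  step 1: S4  (read 2: S0→S4)
  step 2: S2  (read 0: S4→S2)
  step 3: S3  (read 1: S2→S3)
  step 4: S2  (read 1: S3→S2)   ← first repeat (S2 seen earlier)
  step 5: S3  (read 2: S2→S3)
  step 6: S2  (read 1: S3→S2)
  step 7: S3  (read 2: S2→S3)

So i = 2, j = 4, giving x = w[0:2] = 20, y = w[2:4] = 11, z = w[4:7] = 212.
Check: |xy| = 4 ≤ 6 and |y| = 2 ≥ 1. Reading y takes D from S2 back to S2, so every xyⁱz is accepted.
Pumping length from the standard proof: p = 6 (the number of states). The repeated state found above gives |xy| = j ≤ 6 and |y| = j − i ≥ 1.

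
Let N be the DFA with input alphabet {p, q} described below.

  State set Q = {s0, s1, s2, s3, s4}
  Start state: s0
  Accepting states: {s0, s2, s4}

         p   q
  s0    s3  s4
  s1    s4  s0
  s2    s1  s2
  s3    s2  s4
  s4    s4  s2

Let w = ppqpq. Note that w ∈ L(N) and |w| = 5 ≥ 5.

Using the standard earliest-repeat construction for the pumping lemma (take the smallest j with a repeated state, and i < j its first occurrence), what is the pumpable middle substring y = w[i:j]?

q

Run of N on w = p p q p q:
  step 0: s0  (start)
  step 1: s3  (read p: s0→s3)
  step 2: s2  (read p: s3→s2)
  step 3: s2  (read q: s2→s2)   ← first repeat (s2 seen earlier)
  step 4: s1  (read p: s2→s1)
  step 5: s0  (read q: s1→s0)

So i = 2, j = 3, giving x = w[0:2] = pp, y = w[2:3] = q, z = w[3:5] = pq.
Check: |xy| = 3 ≤ 5 and |y| = 1 ≥ 1. Reading y takes N from s2 back to s2, so every xyⁱz is accepted.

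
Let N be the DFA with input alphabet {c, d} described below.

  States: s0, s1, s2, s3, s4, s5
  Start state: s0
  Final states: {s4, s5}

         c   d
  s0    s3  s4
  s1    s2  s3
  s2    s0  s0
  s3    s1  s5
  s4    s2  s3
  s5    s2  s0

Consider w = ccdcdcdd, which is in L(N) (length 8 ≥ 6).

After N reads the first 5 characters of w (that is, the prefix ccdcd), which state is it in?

s3

State sequence: s0 -c-> s3 -c-> s1 -d-> s3 -c-> s1 -d-> s3

After reading 5 characters, N is in state s3.
(This kind of state-tracing is the core of the pumping-lemma construction: with 6 states, pigeonhole forces a repeat within the first 6 steps.)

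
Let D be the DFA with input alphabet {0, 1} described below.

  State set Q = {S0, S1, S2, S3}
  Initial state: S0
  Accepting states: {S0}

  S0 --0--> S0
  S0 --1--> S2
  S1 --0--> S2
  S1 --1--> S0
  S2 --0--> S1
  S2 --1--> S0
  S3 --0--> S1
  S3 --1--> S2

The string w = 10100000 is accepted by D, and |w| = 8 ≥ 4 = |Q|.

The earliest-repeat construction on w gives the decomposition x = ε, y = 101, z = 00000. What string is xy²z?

10110100000

xy^2z = ε·101·101·00000 = 10110100000.
Reading y = 101 takes D from S0 back to S0, so after x·y·y the machine is still in S0, and z then leads to the accepting state S0. Hence 10110100000 ∈ L(D).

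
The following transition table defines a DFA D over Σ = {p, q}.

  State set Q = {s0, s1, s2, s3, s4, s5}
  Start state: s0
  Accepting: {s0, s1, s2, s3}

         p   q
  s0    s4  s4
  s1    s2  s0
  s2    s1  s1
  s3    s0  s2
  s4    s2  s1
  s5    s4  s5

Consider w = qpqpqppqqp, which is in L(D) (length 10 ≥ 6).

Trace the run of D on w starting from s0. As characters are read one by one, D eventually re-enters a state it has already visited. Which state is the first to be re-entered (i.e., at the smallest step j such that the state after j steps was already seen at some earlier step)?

State sequence: s0 -q-> s4 -p-> s2 -q-> s1 -p-> s2 -q-> s1 -p-> s2 -p-> s1 -q-> s0 -q-> s4 -p-> s2
First repeat at step 4: s2 was already visited.

The earliest repeat is at step j = 4: D is in s2, which it already visited at step i = 2.

s2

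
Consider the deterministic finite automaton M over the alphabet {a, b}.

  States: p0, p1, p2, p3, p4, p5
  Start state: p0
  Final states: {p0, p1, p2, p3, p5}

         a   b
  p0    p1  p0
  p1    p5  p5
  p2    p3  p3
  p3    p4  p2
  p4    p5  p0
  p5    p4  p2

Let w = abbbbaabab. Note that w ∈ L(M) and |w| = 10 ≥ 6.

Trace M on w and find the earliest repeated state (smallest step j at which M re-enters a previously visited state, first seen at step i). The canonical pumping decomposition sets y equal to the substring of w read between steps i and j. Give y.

bb

State sequence: p0 -a-> p1 -b-> p5 -b-> p2 -b-> p3 -b-> p2 -a-> p3 -a-> p4 -b-> p0 -a-> p1 -b-> p5
First repeat at step 5: p2 was already visited.

So i = 3, j = 5, giving x = w[0:3] = abb, y = w[3:5] = bb, z = w[5:10] = aabab.
Check: |xy| = 5 ≤ 6 and |y| = 2 ≥ 1. Reading y takes M from p2 back to p2, so every xyⁱz is accepted.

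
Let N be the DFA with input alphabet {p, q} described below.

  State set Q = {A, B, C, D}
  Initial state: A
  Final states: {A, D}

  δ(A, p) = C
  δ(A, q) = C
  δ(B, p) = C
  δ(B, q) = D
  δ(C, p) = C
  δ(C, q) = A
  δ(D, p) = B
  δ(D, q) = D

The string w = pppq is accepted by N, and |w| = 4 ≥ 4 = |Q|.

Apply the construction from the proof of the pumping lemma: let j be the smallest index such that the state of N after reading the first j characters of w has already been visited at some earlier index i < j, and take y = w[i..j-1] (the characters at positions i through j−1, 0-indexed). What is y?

State sequence: A -p-> C -p-> C -p-> C -q-> A
First repeat at step 2: C was already visited.

So i = 1, j = 2, giving x = w[0:1] = p, y = w[1:2] = p, z = w[2:4] = pq.
Check: |xy| = 2 ≤ 4 and |y| = 1 ≥ 1. Reading y takes N from C back to C, so every xyⁱz is accepted.
Pumping length from the standard proof: p = 4 (the number of states). The repeated state found above gives |xy| = j ≤ 4 and |y| = j − i ≥ 1.

p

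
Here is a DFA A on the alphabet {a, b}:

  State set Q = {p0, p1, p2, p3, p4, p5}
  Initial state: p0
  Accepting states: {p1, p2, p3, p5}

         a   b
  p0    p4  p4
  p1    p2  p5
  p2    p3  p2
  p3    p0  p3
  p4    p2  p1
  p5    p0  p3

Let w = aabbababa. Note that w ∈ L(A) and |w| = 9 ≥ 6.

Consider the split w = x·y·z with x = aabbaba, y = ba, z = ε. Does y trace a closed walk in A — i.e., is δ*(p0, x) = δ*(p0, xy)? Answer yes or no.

Run of A on the first 9 characters of w = a a b b a b a b a:
  step 0: p0  (start)
  step 1: p4  (read a: p0→p4)
  step 2: p2  (read a: p4→p2)
  step 3: p2  (read b: p2→p2)
  step 4: p2  (read b: p2→p2)
  step 5: p3  (read a: p2→p3)
  step 6: p3  (read b: p3→p3)
  step 7: p0  (read a: p3→p0)
  step 8: p4  (read b: p0→p4)
  step 9: p2  (read a: p4→p2)

After x (step 7): p0. After xy (step 9): p2.
They differ (p0 ≠ p2), so y is not a cycle from the state after x; this split is not the one the pumping-lemma construction produces, and pumping y need not keep the string in L(A).

no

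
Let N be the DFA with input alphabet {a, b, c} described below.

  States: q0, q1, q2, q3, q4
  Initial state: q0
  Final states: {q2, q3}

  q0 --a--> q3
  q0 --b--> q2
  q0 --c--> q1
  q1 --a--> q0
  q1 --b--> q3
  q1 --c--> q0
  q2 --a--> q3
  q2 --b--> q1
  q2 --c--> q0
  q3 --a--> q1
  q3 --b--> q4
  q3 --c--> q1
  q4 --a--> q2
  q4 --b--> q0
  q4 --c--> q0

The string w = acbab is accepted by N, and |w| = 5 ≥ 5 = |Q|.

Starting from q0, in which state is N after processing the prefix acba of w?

q1

Run of N on the first 4 characters of w = a c b a:
  step 0: q0  (start)
  step 1: q3  (read a: q0→q3)
  step 2: q1  (read c: q3→q1)
  step 3: q3  (read b: q1→q3)
  step 4: q1  (read a: q3→q1)

After reading 4 characters, N is in state q1.
(This kind of state-tracing is the core of the pumping-lemma construction: with 5 states, pigeonhole forces a repeat within the first 5 steps.)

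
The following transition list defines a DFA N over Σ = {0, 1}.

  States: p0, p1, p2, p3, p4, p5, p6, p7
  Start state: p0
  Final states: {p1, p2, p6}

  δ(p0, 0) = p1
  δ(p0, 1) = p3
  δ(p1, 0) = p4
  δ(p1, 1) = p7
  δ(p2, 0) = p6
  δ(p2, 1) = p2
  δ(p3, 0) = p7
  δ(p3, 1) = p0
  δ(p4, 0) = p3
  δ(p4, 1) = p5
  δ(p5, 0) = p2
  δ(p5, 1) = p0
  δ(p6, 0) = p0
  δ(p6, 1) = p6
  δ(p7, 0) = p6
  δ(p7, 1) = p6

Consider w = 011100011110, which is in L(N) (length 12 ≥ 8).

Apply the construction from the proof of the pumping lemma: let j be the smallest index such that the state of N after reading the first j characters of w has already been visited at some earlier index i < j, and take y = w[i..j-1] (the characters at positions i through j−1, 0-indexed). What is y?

Run of N on w = 0 1 1 1 0 0 0 1 1 1 1 0:
  step 0: p0  (start)
  step 1: p1  (read 0: p0→p1)
  step 2: p7  (read 1: p1→p7)
  step 3: p6  (read 1: p7→p6)
  step 4: p6  (read 1: p6→p6)   ← first repeat (p6 seen earlier)
  step 5: p0  (read 0: p6→p0)
  step 6: p1  (read 0: p0→p1)
  step 7: p4  (read 0: p1→p4)
  step 8: p5  (read 1: p4→p5)
  step 9: p0  (read 1: p5→p0)
  step 10: p3  (read 1: p0→p3)
  step 11: p0  (read 1: p3→p0)
  step 12: p1  (read 0: p0→p1)

So i = 3, j = 4, giving x = w[0:3] = 011, y = w[3:4] = 1, z = w[4:12] = 00011110.
Check: |xy| = 4 ≤ 8 and |y| = 1 ≥ 1. Reading y takes N from p6 back to p6, so every xyⁱz is accepted.
The DFA has 8 states, so the proof of the pumping lemma guarantees a repeated state among the first 8+1 visited; the segment between the two visits is the pumpable y.

1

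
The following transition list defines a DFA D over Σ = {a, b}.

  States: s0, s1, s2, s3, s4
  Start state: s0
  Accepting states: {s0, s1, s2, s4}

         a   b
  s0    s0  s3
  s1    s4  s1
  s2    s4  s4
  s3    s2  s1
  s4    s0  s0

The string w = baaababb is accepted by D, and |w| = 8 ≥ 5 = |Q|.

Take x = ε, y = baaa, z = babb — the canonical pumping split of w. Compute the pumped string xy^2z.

xy^2z = ε·baaa·baaa·babb = baaabaaababb.
Reading y = baaa takes D from s0 back to s0, so after x·y·y the machine is still in s0, and z then leads to the accepting state s0. Hence baaabaaababb ∈ L(D).

baaabaaababb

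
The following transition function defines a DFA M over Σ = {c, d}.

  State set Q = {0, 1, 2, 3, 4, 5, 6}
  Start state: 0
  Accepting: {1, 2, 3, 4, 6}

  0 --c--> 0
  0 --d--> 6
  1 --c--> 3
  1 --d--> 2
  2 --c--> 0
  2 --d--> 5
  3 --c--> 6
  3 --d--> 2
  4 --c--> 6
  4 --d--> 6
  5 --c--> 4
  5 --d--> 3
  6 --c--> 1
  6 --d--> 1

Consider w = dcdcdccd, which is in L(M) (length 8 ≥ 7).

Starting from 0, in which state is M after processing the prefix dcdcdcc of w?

Run of M on the first 7 characters of w = d c d c d c c:
  step 0: 0  (start)
  step 1: 6  (read d: 0→6)
  step 2: 1  (read c: 6→1)
  step 3: 2  (read d: 1→2)
  step 4: 0  (read c: 2→0)
  step 5: 6  (read d: 0→6)
  step 6: 1  (read c: 6→1)
  step 7: 3  (read c: 1→3)

After reading 7 characters, M is in state 3.

3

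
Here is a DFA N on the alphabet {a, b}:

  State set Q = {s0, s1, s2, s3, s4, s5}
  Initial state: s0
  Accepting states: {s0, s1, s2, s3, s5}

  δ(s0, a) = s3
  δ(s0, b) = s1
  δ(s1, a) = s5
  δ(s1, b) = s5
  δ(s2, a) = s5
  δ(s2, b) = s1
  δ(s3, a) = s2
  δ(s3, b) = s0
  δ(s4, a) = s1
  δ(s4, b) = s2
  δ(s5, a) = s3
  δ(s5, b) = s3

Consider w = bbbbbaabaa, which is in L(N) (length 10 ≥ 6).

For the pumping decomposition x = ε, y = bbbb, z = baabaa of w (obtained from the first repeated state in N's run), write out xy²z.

bbbbbbbbbaabaa

xy^2z = ε·bbbb·bbbb·baabaa = bbbbbbbbbaabaa.
Reading y = bbbb takes N from s0 back to s0, so after x·y·y the machine is still in s0, and z then leads to the accepting state s2. Hence bbbbbbbbbaabaa ∈ L(N).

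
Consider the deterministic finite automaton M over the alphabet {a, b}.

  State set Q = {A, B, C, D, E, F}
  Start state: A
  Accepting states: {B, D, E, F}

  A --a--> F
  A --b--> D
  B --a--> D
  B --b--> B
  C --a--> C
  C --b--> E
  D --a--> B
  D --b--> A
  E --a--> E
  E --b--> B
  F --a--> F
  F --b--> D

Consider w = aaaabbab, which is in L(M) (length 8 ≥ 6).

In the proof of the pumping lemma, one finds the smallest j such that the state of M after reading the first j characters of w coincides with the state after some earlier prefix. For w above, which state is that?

State sequence: A -a-> F -a-> F -a-> F -a-> F -b-> D -b-> A -a-> F -b-> D
First repeat at step 2: F was already visited.

The earliest repeat is at step j = 2: M is in F, which it already visited at step i = 1.
With |Q| = 6, pigeonhole forces a state repeat no later than step 6; the substring read between the first and second visits to that state can be pumped.

F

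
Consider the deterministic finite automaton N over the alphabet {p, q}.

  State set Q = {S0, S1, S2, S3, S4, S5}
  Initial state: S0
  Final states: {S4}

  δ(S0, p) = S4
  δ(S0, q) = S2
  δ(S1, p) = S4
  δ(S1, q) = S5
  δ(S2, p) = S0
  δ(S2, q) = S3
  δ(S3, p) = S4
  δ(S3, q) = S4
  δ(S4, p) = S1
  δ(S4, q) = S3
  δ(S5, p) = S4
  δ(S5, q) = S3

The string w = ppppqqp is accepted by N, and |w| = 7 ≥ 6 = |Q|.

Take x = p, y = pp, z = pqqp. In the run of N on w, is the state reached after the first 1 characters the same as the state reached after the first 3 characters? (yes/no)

yes

State sequence: S0 -p-> S4 -p-> S1 -p-> S4

After x (step 1): S4. After xy (step 3): S4.
They match, so y = pp drives N around a cycle from S4 back to itself; pumping y any number of times keeps N in S4 before reading z, and xyⁱz ∈ L(N) for every i ≥ 0.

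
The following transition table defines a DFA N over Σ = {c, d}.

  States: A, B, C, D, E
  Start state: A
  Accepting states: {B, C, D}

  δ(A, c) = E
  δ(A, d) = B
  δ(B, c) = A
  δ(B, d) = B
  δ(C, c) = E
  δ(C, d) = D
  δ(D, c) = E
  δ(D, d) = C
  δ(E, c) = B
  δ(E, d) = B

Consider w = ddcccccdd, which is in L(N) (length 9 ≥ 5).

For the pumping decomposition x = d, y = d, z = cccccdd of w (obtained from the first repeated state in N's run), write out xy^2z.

xy^2z = d·d·d·cccccdd = dddcccccdd.
Reading y = d takes N from B back to B, so after x·y·y the machine is still in B, and z then leads to the accepting state B. Hence dddcccccdd ∈ L(N).

dddcccccdd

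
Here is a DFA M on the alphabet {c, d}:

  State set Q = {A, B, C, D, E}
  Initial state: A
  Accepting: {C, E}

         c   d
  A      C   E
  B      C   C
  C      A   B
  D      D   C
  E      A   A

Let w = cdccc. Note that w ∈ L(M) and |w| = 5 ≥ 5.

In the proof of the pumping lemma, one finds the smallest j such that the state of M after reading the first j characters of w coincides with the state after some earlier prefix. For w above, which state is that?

Run of M on w = c d c c c:
  step 0: A  (start)
  step 1: C  (read c: A→C)
  step 2: B  (read d: C→B)
  step 3: C  (read c: B→C)   ← first repeat (C seen earlier)
  step 4: A  (read c: C→A)
  step 5: C  (read c: A→C)

The earliest repeat is at step j = 3: M is in C, which it already visited at step i = 1.

C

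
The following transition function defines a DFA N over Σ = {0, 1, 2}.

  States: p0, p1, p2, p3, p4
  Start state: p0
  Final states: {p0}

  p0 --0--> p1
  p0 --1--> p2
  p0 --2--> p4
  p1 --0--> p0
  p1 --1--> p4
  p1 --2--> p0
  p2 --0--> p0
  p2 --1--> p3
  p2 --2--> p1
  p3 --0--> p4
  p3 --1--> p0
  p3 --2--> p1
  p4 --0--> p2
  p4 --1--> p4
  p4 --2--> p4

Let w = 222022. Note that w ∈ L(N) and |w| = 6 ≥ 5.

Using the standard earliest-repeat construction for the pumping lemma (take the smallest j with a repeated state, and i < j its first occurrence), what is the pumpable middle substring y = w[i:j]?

2

State sequence: p0 -2-> p4 -2-> p4 -2-> p4 -0-> p2 -2-> p1 -2-> p0
First repeat at step 2: p4 was already visited.

So i = 1, j = 2, giving x = w[0:1] = 2, y = w[1:2] = 2, z = w[2:6] = 2022.
Check: |xy| = 2 ≤ 5 and |y| = 1 ≥ 1. Reading y takes N from p4 back to p4, so every xyⁱz is accepted.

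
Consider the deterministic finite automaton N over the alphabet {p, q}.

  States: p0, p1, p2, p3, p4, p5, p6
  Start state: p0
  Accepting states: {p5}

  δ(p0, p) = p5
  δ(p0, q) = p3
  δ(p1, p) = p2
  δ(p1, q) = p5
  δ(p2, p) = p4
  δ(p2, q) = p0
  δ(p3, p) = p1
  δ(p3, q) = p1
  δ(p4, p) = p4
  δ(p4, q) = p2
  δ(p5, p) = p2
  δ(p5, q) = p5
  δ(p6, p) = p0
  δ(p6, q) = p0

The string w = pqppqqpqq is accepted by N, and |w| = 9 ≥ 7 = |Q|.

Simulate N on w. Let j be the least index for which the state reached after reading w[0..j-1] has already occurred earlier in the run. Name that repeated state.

p5

Run of N on w = p q p p q q p q q:
  step 0: p0  (start)
  step 1: p5  (read p: p0→p5)
  step 2: p5  (read q: p5→p5)   ← first repeat (p5 seen earlier)
  step 3: p2  (read p: p5→p2)
  step 4: p4  (read p: p2→p4)
  step 5: p2  (read q: p4→p2)
  step 6: p0  (read q: p2→p0)
  step 7: p5  (read p: p0→p5)
  step 8: p5  (read q: p5→p5)
  step 9: p5  (read q: p5→p5)

The earliest repeat is at step j = 2: N is in p5, which it already visited at step i = 1.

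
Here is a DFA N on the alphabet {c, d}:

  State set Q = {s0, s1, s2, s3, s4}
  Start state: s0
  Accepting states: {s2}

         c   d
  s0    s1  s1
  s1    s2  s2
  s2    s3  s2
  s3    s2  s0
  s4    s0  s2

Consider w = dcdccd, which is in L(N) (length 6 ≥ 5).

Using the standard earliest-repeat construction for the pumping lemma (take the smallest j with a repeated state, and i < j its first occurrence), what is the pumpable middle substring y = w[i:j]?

Run of N on w = d c d c c d:
  step 0: s0  (start)
  step 1: s1  (read d: s0→s1)
  step 2: s2  (read c: s1→s2)
  step 3: s2  (read d: s2→s2)   ← first repeat (s2 seen earlier)
  step 4: s3  (read c: s2→s3)
  step 5: s2  (read c: s3→s2)
  step 6: s2  (read d: s2→s2)

So i = 2, j = 3, giving x = w[0:2] = dc, y = w[2:3] = d, z = w[3:6] = ccd.
Check: |xy| = 3 ≤ 5 and |y| = 1 ≥ 1. Reading y takes N from s2 back to s2, so every xyⁱz is accepted.
With |Q| = 5, pigeonhole forces a state repeat no later than step 5; the substring read between the first and second visits to that state can be pumped.

d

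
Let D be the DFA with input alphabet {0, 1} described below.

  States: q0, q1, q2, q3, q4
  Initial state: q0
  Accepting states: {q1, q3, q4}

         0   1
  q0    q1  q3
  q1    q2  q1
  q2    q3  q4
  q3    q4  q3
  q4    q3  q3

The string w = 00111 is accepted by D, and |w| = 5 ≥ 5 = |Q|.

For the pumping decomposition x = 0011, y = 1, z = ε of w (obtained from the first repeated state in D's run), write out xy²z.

001111

xy^2z = 0011·1·1·ε = 001111.
Reading y = 1 takes D from q3 back to q3, so after x·y·y the machine is still in q3, and z then leads to the accepting state q3. Hence 001111 ∈ L(D).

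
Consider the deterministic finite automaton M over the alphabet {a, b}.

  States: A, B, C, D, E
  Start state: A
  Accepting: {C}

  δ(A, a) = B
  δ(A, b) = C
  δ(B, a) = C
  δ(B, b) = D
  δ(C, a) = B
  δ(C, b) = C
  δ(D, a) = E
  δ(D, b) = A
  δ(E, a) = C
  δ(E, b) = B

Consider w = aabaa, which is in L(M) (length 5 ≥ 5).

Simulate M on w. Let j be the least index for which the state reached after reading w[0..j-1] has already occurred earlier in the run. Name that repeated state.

State sequence: A -a-> B -a-> C -b-> C -a-> B -a-> C
First repeat at step 3: C was already visited.

The earliest repeat is at step j = 3: M is in C, which it already visited at step i = 2.

C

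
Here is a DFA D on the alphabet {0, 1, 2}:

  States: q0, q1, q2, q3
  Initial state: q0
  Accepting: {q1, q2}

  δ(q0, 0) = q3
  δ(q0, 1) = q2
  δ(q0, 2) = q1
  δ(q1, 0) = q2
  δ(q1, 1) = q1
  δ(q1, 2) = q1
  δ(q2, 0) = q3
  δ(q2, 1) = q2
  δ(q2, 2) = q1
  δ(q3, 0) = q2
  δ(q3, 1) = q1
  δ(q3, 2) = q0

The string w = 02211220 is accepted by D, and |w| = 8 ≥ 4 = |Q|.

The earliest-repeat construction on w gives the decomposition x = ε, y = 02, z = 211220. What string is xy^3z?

020202211220

xy^3z = ε·02·02·02·211220 = 020202211220.
Reading y = 02 takes D from q0 back to q0, so after x·y·y·y the machine is still in q0, and z then leads to the accepting state q2. Hence 020202211220 ∈ L(D).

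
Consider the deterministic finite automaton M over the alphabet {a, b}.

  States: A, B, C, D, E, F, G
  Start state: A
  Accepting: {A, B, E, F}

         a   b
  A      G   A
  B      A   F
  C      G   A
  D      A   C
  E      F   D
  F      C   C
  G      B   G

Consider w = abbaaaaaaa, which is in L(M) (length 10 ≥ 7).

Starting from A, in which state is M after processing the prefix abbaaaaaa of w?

State sequence: A -a-> G -b-> G -b-> G -a-> B -a-> A -a-> G -a-> B -a-> A -a-> G

After reading 9 characters, M is in state G.
(This kind of state-tracing is the core of the pumping-lemma construction: with 7 states, pigeonhole forces a repeat within the first 7 steps.)

G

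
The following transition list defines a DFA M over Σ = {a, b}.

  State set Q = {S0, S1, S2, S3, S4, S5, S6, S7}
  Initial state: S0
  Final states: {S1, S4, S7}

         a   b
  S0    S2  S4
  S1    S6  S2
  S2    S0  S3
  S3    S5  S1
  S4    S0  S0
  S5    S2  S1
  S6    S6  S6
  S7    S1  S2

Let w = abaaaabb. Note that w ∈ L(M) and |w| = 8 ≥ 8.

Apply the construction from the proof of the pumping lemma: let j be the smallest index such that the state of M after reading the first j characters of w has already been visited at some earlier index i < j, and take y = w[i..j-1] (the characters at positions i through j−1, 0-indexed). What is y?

State sequence: S0 -a-> S2 -b-> S3 -a-> S5 -a-> S2 -a-> S0 -a-> S2 -b-> S3 -b-> S1
First repeat at step 4: S2 was already visited.

So i = 1, j = 4, giving x = w[0:1] = a, y = w[1:4] = baa, z = w[4:8] = aabb.
Check: |xy| = 4 ≤ 8 and |y| = 3 ≥ 1. Reading y takes M from S2 back to S2, so every xyⁱz is accepted.
With |Q| = 8, pigeonhole forces a state repeat no later than step 8; the substring read between the first and second visits to that state can be pumped.

baa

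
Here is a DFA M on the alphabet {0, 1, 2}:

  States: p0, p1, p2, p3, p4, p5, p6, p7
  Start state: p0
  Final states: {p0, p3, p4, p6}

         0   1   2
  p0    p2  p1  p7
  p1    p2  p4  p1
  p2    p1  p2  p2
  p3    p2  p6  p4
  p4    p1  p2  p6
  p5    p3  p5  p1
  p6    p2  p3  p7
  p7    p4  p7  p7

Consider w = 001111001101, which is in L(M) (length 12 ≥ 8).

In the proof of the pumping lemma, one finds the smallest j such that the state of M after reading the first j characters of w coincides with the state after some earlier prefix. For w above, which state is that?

p2

State sequence: p0 -0-> p2 -0-> p1 -1-> p4 -1-> p2 -1-> p2 -1-> p2 -0-> p1 -0-> p2 -1-> p2 -1-> p2 -0-> p1 -1-> p4
First repeat at step 4: p2 was already visited.

The earliest repeat is at step j = 4: M is in p2, which it already visited at step i = 1.
With |Q| = 8, pigeonhole forces a state repeat no later than step 8; the substring read between the first and second visits to that state can be pumped.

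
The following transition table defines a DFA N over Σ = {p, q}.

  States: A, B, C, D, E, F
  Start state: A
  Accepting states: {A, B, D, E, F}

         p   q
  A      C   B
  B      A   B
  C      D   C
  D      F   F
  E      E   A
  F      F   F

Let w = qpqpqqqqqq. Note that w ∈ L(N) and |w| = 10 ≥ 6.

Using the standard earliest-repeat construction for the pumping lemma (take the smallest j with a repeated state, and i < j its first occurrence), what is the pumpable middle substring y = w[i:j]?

State sequence: A -q-> B -p-> A -q-> B -p-> A -q-> B -q-> B -q-> B -q-> B -q-> B -q-> B
First repeat at step 2: A was already visited.

So i = 0, j = 2, giving x = w[0:0] = ε, y = w[0:2] = qp, z = w[2:10] = qpqqqqqq.
Check: |xy| = 2 ≤ 6 and |y| = 2 ≥ 1. Reading y takes N from A back to A, so every xyⁱz is accepted.

qp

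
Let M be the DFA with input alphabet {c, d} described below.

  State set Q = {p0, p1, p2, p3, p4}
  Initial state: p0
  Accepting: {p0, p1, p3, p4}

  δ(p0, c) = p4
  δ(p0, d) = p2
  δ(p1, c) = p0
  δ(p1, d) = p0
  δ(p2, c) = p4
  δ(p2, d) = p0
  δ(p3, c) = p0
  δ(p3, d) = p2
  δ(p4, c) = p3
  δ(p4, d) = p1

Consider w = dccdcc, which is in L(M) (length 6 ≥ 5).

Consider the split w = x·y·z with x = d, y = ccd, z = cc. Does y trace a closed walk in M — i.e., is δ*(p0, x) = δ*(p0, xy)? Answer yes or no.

Run of M on the first 4 characters of w = d c c d:
  step 0: p0  (start)
  step 1: p2  (read d: p0→p2)
  step 2: p4  (read c: p2→p4)
  step 3: p3  (read c: p4→p3)
  step 4: p2  (read d: p3→p2)

After x (step 1): p2. After xy (step 4): p2.
They match, so y = ccd drives M around a cycle from p2 back to itself; pumping y any number of times keeps M in p2 before reading z, and xyⁱz ∈ L(M) for every i ≥ 0.

yes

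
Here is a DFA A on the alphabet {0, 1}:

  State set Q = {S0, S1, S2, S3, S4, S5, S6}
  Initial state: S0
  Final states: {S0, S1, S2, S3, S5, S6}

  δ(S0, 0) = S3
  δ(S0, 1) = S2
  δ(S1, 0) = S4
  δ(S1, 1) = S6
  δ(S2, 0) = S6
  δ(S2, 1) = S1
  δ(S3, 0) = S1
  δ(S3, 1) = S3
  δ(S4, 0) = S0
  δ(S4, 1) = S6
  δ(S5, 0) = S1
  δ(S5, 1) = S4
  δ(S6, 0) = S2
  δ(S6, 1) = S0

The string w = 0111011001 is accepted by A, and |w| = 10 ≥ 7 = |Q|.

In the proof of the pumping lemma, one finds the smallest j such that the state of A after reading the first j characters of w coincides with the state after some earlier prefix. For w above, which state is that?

State sequence: S0 -0-> S3 -1-> S3 -1-> S3 -1-> S3 -0-> S1 -1-> S6 -1-> S0 -0-> S3 -0-> S1 -1-> S6
First repeat at step 2: S3 was already visited.

The earliest repeat is at step j = 2: A is in S3, which it already visited at step i = 1.
Since A has 7 states, any run of length ≥ 7 visits 7+1 states, so by pigeonhole some state repeats within the first 7 steps — that repeat gives the pumpable loop.

S3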